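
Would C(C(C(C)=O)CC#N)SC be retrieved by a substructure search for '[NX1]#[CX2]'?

Yes

The pattern [NX1]#[CX2] describes a nitrogen triple-bonded to a two-connected carbon — a nitrile.
The molecule carries a nitrile (-C#N), whose atoms satisfy every constraint of the query, so the pattern matches.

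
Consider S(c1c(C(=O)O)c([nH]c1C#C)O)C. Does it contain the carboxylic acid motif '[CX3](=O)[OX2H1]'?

Yes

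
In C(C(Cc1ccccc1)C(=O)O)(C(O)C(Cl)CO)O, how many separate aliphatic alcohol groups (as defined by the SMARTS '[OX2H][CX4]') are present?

3

[OX2H][CX4] is the SMARTS for an aliphatic alcohol: a hydroxyl oxygen bound to an sp3 (X4) carbon.
The molecule carries 3 separate instances of a hydroxyl group (-OH) meeting every constraint; each maps to a distinct set of atoms, giving 3 matches.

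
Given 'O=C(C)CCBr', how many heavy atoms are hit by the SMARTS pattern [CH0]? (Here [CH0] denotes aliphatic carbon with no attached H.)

1

The query [CH0] means: aliphatic carbon with no attached hydrogen.
Check the 6 heavy atoms by environment: 2× C (H2) → no; 1× Br (H0) → no; 1× C (H0) → match; 1× O (H0) → no; 1× C (H3) → no.
That gives 1 matching atom.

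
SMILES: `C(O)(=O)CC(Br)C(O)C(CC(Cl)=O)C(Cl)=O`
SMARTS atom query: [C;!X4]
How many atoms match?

Check the 16 heavy atoms by environment: 5× C (X4) → no; 3× C (X3) → match; 3× O (X1) → no; 2× Cl (X1) → no; 1× Br (X1) → no; 2× O (X2) → no.
That gives 3 matching atoms.

3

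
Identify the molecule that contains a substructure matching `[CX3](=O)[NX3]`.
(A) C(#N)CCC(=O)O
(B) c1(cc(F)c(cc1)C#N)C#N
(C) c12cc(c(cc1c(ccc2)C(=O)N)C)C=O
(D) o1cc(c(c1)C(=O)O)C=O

C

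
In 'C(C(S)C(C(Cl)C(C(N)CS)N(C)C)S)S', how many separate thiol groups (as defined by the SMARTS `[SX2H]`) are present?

4

[SX2H] is the SMARTS for a thiol: an aliphatic sulfur with two connections, one being H.
The molecule carries 4 separate instances of a thiol (-SH) meeting every constraint; each maps to a distinct set of atoms, giving 4 matches.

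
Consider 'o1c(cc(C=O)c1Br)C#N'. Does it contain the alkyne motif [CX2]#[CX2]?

No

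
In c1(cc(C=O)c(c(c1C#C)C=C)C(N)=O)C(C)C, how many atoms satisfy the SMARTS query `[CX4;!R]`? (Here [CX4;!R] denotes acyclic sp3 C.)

3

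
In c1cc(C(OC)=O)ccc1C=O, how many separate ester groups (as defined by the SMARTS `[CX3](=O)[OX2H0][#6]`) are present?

[CX3](=O)[OX2H0][#6] is the SMARTS for an ester: a carbonyl carbon bonded to an oxygen that is itself bonded to carbon (no H on that O).
Exactly one fragment in the molecule meets all constraints, giving 1 match.

1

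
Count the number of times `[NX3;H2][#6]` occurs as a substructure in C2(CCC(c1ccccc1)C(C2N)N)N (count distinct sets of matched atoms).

3

[NX3;H2][#6] is the SMARTS for a primary amine: a trivalent nitrogen with two H attached to carbon.
The molecule carries 3 separate instances of a primary amino group (-NH2) meeting every constraint; each maps to a distinct set of atoms, giving 3 matches.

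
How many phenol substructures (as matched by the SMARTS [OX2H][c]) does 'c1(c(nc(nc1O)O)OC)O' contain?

[OX2H][c] is the SMARTS for a phenol: a hydroxyl oxygen attached to an aromatic carbon.
The molecule carries 3 separate instances of a hydroxyl group (-OH) meeting every constraint; each maps to a distinct set of atoms, giving 3 matches.

3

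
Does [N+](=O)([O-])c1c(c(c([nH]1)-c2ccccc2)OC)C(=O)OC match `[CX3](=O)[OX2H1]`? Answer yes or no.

The pattern [CX3](=O)[OX2H1] describes an sp2 carbon double-bonded to O and single-bonded to an -OH oxygen — a carboxylic acid.
The closest candidate here is a methyl-ester group (-C(=O)OCH3), but the singly-bonded O has no H (OX2H0, not OX2H1). No other fragment satisfies the full query, so there is no match.

No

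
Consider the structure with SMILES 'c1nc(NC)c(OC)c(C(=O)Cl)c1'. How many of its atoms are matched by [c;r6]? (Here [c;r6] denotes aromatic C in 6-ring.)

5

The query [c;r6] means: aromatic carbon that belongs to a six-membered ring.
Check the 13 heavy atoms by environment: 1× n (aromatic, in 6-ring) → no; 5× c (aromatic, in 6-ring) → match; 2× O (acyclic) → no; 3× C (acyclic) → no; 1× N (acyclic) → no; 1× Cl (acyclic) → no.
That gives 5 matching atoms.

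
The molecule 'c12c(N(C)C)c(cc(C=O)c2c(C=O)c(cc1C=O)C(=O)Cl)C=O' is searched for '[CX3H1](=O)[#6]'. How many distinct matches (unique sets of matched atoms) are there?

4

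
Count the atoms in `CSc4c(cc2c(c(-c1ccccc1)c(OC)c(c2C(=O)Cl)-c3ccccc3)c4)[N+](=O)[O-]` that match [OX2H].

The query [OX2H] means: aliphatic oxygen with two connections, one of which is H — an -OH oxygen.
Check the 32 heavy atoms by environment: 10× c (aromatic, H0, X3) → no; 12× c (aromatic, H1, X3) → no; 1× N (charge +1, H0, X3) → no; 1× O (charge -1, H0, X1) → no; 2× O (H0, X1) → no; 1× C (H0, X3) → no; 1× Cl (H0, X1) → no; 1× O (H0, X2) → no; 2× C (H3, X4) → no; 1× S (H0, X2) → no.
No environment satisfies the query, so 0 matching atoms.

0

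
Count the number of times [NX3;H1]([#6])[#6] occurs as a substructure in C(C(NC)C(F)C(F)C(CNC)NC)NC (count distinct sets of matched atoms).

[NX3;H1]([#6])[#6] is the SMARTS for a secondary amine: a trivalent nitrogen with one H, bonded to two carbons.
The molecule carries 4 separate instances of an N-methylamino group (-NHCH3) meeting every constraint; each maps to a distinct set of atoms, giving 4 matches.

4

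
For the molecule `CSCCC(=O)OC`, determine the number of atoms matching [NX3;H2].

0

Check the 8 heavy atoms by environment: 2× C (H2, X4) → no; 1× S (H0, X2) → no; 2× C (H3, X4) → no; 1× C (H0, X3) → no; 1× O (H0, X1) → no; 1× O (H0, X2) → no.
No environment satisfies the query, so 0 matching atoms.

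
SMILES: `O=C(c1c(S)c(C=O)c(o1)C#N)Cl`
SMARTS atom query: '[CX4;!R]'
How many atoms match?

0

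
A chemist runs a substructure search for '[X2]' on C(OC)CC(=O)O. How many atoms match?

Check the 7 heavy atoms by environment: 3× C (X4) → no; 2× O (X2) → match; 1× C (X3) → no; 1× O (X1) → no.
That gives 2 matching atoms.

2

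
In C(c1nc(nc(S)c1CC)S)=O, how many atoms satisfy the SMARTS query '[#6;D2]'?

2

The query [#6;D2] means: any carbon bonded to exactly two heavy atoms.
Check the 12 heavy atoms by environment: 2× n (aromatic, D2) → no; 4× c (aromatic, D3) → no; 2× C (D2) → match; 1× C (D1) → no; 2× S (D1) → no; 1× O (D1) → no.
That gives 2 matching atoms.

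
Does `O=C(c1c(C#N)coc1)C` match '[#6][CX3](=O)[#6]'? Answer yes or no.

The pattern [#6][CX3](=O)[#6] describes a carbonyl carbon (no H) flanked by two carbons — a ketone.
The molecule carries an acetyl/ketone group (-C(=O)CH3), whose atoms satisfy every constraint of the query, so the pattern matches.

Yes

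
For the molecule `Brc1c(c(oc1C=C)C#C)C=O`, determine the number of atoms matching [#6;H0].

The query [#6;H0] means: any carbon with no attached hydrogen.
Check the 12 heavy atoms by environment: 1× o (aromatic, H0) → no; 4× c (aromatic, H0) → match; 1× C (H0) → match; 3× C (H1) → no; 1× Br (H0) → no; 1× C (H2) → no; 1× O (H0) → no.
Summing the matching environments: 4 + 1 = 5 matching atoms.

5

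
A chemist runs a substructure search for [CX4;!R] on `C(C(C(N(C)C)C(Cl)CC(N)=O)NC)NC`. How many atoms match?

9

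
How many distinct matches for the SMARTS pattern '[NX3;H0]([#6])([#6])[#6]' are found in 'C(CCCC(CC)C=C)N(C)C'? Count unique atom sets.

1

[NX3;H0]([#6])([#6])[#6] is the SMARTS for a tertiary amine: a trivalent nitrogen with no H, bonded to three carbons.
Exactly one fragment in the molecule meets all constraints, giving 1 match.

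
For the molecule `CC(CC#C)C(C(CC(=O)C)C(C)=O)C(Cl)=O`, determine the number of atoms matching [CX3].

3

Check the 17 heavy atoms by environment: 8× C (X4) → no; 3× C (X3) → match; 3× O (X1) → no; 1× Cl (X1) → no; 2× C (X2) → no.
That gives 3 matching atoms.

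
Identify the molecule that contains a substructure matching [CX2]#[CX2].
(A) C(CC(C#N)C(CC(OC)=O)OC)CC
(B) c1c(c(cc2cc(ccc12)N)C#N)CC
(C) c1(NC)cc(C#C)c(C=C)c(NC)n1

C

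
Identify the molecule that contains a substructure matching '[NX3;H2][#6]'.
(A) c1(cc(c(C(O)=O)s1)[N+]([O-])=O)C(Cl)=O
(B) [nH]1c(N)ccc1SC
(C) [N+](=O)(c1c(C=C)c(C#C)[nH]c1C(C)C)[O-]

[NX3;H2][#6] describes a trivalent nitrogen with two H attached to carbon (a primary amine).
(A) has a nitro group (-[N+](=O)[O-]) but the nitrogen is [N+] with no H, not NX3H2.
(B) contains a primary amino group (-NH2), which satisfies every atom and bond constraint.
(C) has a nitro group (-[N+](=O)[O-]) but the nitrogen is [N+] with no H, not NX3H2.
So the answer is (B).

B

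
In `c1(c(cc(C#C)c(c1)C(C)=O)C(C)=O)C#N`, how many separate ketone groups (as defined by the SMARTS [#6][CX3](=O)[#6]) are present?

2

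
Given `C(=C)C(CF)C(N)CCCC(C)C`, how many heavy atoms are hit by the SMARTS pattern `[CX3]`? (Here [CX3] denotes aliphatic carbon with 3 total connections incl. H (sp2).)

2

The query [CX3] means: C with X3: aliphatic carbon with exactly 3 total connections.
Check the 13 heavy atoms by environment: 9× C (X4) → no; 2× C (X3) → match; 1× F (X1) → no; 1× N (X3) → no.
That gives 2 matching atoms.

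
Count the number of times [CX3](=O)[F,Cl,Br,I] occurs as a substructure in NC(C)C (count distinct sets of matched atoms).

0

[CX3](=O)[F,Cl,Br,I] is the SMARTS for an acyl halide: a carbonyl carbon bonded to a halogen.
No fragment in the molecule satisfies every constraint, giving 0 matches.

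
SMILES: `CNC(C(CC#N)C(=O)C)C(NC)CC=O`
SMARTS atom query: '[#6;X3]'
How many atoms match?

2

Check the 16 heavy atoms by environment: 8× C (X4) → no; 2× N (X3) → no; 2× C (X3) → match; 2× O (X1) → no; 1× C (X2) → no; 1× N (X1) → no.
That gives 2 matching atoms.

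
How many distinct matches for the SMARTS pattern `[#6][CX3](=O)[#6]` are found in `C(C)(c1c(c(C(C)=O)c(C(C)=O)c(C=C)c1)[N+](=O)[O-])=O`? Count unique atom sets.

3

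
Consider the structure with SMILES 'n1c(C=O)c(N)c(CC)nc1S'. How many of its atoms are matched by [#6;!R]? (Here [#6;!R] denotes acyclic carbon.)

3

The query [#6;!R] means: carbon not in any ring.
Check the 12 heavy atoms by environment: 2× n (aromatic, in 6-ring) → no; 4× c (aromatic, in 6-ring) → no; 1× N (acyclic) → no; 3× C (acyclic) → match; 1× O (acyclic) → no; 1× S (acyclic) → no.
That gives 3 matching atoms.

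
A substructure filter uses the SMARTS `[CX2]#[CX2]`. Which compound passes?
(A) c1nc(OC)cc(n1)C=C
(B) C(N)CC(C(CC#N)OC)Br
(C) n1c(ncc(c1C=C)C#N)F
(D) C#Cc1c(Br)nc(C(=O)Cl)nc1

[CX2]#[CX2] describes a carbon-carbon triple bond (an alkyne).
(A) has a vinyl group (-CH=CH2) but the C=C is a double bond; both carbons are CX3, not CX2.
(B) has a nitrile (-C#N) but the triple bond is C#N, not C#C.
(C) has a vinyl group (-CH=CH2) but the C=C is a double bond; both carbons are CX3, not CX2.
(D) contains an ethynyl group (-C#CH), which satisfies every atom and bond constraint.
So the answer is (D).

D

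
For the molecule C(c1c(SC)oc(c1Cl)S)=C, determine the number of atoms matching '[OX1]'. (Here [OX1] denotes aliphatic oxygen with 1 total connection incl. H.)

The query [OX1] means: aliphatic oxygen with one total connection — typically a carbonyl =O or an oxide.
Check the 11 heavy atoms by environment: 1× o (aromatic, X2) → no; 4× c (aromatic, X3) → no; 2× S (X2) → no; 1× C (X4) → no; 1× Cl (X1) → no; 2× C (X3) → no.
No environment satisfies the query, so 0 matching atoms.

0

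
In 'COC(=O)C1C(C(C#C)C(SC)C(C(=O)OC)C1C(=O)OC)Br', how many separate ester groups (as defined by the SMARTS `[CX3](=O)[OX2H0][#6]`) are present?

3

[CX3](=O)[OX2H0][#6] is the SMARTS for an ester: a carbonyl carbon bonded to an oxygen that is itself bonded to carbon (no H on that O).
The molecule carries 3 separate instances of a methyl-ester group (-C(=O)OCH3) meeting every constraint; each maps to a distinct set of atoms, giving 3 matches.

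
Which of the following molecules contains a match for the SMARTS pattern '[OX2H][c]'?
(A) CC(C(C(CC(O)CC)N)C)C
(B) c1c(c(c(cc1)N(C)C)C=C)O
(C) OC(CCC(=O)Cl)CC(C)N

B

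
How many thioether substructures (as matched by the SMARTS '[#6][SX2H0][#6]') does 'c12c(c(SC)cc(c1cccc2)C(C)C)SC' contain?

2

[#6][SX2H0][#6] is the SMARTS for a thioether: an aliphatic sulfur bridging two carbons with no H on the sulfur.
The molecule carries 2 separate instances of a methylthio ether (-SCH3) meeting every constraint; each maps to a distinct set of atoms, giving 2 matches.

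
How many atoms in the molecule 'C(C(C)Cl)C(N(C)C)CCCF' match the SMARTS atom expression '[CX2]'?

0

Check the 12 heavy atoms by environment: 9× C (X4) → no; 1× F (X1) → no; 1× N (X3) → no; 1× Cl (X1) → no.
No environment satisfies the query, so 0 matching atoms.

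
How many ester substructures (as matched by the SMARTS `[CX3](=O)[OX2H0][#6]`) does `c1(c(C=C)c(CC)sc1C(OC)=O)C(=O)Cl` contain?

[CX3](=O)[OX2H0][#6] is the SMARTS for an ester: a carbonyl carbon bonded to an oxygen that is itself bonded to carbon (no H on that O).
Exactly one fragment in the molecule meets all constraints, giving 1 match.

1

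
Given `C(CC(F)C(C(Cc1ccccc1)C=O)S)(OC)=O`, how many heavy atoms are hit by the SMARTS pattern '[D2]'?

9

Check the 19 heavy atoms by environment: 3× C (D2) → match; 4× C (D3) → no; 1× F (D1) → no; 2× O (D1) → no; 1× S (D1) → no; 1× c (aromatic, D3) → no; 5× c (aromatic, D2) → match; 1× O (D2) → match; 1× C (D1) → no.
Summing the matching environments: 3 + 5 + 1 = 9 matching atoms.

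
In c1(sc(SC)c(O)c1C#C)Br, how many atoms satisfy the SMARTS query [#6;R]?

4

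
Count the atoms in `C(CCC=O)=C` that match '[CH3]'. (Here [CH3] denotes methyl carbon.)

0

Check the 6 heavy atoms by environment: 3× C (H2) → no; 2× C (H1) → no; 1× O (H0) → no.
No environment satisfies the query, so 0 matching atoms.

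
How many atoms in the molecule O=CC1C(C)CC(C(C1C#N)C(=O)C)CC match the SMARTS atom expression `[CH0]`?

Check the 16 heavy atoms by environment: 6× C (H1) → no; 2× C (H2) → no; 2× C (H0) → match; 2× O (H0) → no; 3× C (H3) → no; 1× N (H0) → no.
That gives 2 matching atoms.

2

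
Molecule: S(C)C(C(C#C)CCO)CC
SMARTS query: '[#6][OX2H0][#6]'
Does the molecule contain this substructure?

No

The pattern [#6][OX2H0][#6] describes an aliphatic oxygen bridging two carbons with no H on the oxygen — an ether.
The closest candidate here is a hydroxyl group (-OH), but the oxygen has H1, not H0 bridging two carbons. No other fragment satisfies the full query, so there is no match.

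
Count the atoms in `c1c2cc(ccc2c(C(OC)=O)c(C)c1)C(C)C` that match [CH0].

1

Check the 18 heavy atoms by environment: 5× c (aromatic, H0) → no; 5× c (aromatic, H1) → no; 1× C (H0) → match; 2× O (H0) → no; 4× C (H3) → no; 1× C (H1) → no.
That gives 1 matching atom.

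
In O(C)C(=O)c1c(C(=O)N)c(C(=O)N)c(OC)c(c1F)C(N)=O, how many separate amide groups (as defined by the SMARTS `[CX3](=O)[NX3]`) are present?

3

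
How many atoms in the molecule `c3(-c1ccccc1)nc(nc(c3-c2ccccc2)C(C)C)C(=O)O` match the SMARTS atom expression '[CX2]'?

0

The query [CX2] means: C with X2: aliphatic carbon with exactly 2 total connections.
Check the 24 heavy atoms by environment: 2× n (aromatic, X2) → no; 16× c (aromatic, X3) → no; 3× C (X4) → no; 1× C (X3) → no; 1× O (X1) → no; 1× O (X2) → no.
No environment satisfies the query, so 0 matching atoms.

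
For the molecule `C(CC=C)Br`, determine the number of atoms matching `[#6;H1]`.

1

Check the 5 heavy atoms by environment: 3× C (H2) → no; 1× Br (H0) → no; 1× C (H1) → match.
That gives 1 matching atom.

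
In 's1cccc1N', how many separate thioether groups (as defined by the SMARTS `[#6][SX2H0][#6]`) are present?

0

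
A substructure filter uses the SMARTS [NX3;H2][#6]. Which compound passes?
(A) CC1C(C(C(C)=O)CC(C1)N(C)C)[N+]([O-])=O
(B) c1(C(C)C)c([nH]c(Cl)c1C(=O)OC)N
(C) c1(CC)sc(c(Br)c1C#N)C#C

B

[NX3;H2][#6] describes a trivalent nitrogen with two H attached to carbon (a primary amine).
(A) has a dimethylamino group (-N(CH3)2) but the nitrogen has H0, not H2.
(B) contains a primary amino group (-NH2), which satisfies every atom and bond constraint.
(C) has a nitrile (-C#N) but the nitrogen is NX1 (triple-bonded), not NX3 with two H.
So the answer is (B).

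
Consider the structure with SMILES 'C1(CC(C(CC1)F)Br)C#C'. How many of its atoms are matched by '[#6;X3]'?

0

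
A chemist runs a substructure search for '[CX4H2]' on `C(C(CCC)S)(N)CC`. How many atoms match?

3

The query [CX4H2] means: sp3 carbon (X4) with exactly two hydrogens.
Check the 9 heavy atoms by environment: 3× C (H2, X4) → match; 2× C (H1, X4) → no; 2× C (H3, X4) → no; 1× S (H1, X2) → no; 1× N (H2, X3) → no.
That gives 3 matching atoms.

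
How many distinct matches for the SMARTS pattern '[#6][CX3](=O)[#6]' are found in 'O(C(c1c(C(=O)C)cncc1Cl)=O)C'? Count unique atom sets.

1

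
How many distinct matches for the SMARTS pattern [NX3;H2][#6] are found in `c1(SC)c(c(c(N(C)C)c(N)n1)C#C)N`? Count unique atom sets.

2

[NX3;H2][#6] is the SMARTS for a primary amine: a trivalent nitrogen with two H attached to carbon.
The molecule carries 2 separate instances of a primary amino group (-NH2) meeting every constraint; each maps to a distinct set of atoms, giving 2 matches.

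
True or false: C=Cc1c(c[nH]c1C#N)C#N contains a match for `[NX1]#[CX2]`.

True

The pattern [NX1]#[CX2] describes a nitrogen triple-bonded to a two-connected carbon — a nitrile.
The molecule carries a nitrile (-C#N), whose atoms satisfy every constraint of the query, so the pattern matches.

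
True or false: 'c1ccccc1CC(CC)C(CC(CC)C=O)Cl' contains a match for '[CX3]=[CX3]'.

The pattern [CX3]=[CX3] describes a non-aromatic C=C double bond between two sp2 carbons — an alkene.
The closest candidate here is an ethyl group (-CH2CH3), but its C-C bond is a single bond between CX4 carbons, not CX3=CX3. No other fragment satisfies the full query, so there is no match.

False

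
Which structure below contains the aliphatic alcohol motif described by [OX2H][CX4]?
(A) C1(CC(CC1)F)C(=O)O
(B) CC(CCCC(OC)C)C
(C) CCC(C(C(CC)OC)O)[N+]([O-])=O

C

[OX2H][CX4] describes a hydroxyl oxygen bound to an sp3 (X4) carbon (an aliphatic alcohol).
(A) has a carboxylic acid group (-C(=O)OH) but the -OH is on a CX3 carbonyl carbon, not a CX4 carbon.
(B) has a methoxy ether (-OCH3) but the oxygen has H0 (ether), not H1.
(C) contains a hydroxyl group (-OH), which satisfies every atom and bond constraint.
So the answer is (C).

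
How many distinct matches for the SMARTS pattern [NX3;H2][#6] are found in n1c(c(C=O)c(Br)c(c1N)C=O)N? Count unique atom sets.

[NX3;H2][#6] is the SMARTS for a primary amine: a trivalent nitrogen with two H attached to carbon.
The molecule carries 2 separate instances of a primary amino group (-NH2) meeting every constraint; each maps to a distinct set of atoms, giving 2 matches.

2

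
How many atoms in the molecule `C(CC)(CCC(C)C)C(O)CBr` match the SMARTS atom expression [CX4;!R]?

10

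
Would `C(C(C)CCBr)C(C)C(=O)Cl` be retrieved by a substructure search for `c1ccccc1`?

No

The pattern c1ccccc1 describes six aromatic carbons in a ring — a benzene ring.
The closest candidate here is a methyl group (-CH3), but no six-membered all-carbon aromatic ring is present. No other fragment satisfies the full query, so there is no match.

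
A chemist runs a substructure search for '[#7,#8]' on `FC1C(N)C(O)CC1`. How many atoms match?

Check the 8 heavy atoms by environment: 5× C → no; 1× N → match; 1× O → match; 1× F → no.
Summing the matching environments: 1 + 1 = 2 matching atoms.

2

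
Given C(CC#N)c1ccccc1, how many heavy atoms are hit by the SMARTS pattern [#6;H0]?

The query [#6;H0] means: any carbon with no attached hydrogen.
Check the 10 heavy atoms by environment: 2× C (H2) → no; 1× C (H0) → match; 1× N (H0) → no; 1× c (aromatic, H0) → match; 5× c (aromatic, H1) → no.
Summing the matching environments: 1 + 1 = 2 matching atoms.

2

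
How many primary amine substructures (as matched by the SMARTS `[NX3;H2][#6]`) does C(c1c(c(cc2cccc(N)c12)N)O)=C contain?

[NX3;H2][#6] is the SMARTS for a primary amine: a trivalent nitrogen with two H attached to carbon.
The molecule carries 2 separate instances of a primary amino group (-NH2) meeting every constraint; each maps to a distinct set of atoms, giving 2 matches.

2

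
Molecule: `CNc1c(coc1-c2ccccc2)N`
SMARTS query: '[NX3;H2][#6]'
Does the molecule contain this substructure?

The pattern [NX3;H2][#6] describes a trivalent nitrogen with two H attached to carbon — a primary amine.
The molecule carries a primary amino group (-NH2), whose atoms satisfy every constraint of the query, so the pattern matches.

Yes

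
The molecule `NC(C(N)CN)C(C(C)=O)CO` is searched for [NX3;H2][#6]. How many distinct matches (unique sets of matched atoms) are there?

3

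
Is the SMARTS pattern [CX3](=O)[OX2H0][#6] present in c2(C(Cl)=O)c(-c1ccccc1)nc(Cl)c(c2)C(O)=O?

No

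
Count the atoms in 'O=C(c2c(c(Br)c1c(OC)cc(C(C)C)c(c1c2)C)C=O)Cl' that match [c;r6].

10

The query [c;r6] means: aromatic carbon that belongs to a six-membered ring.
Check the 22 heavy atoms by environment: 10× c (aromatic, in 6-ring) → match; 3× O (acyclic) → no; 7× C (acyclic) → no; 1× Cl (acyclic) → no; 1× Br (acyclic) → no.
That gives 10 matching atoms.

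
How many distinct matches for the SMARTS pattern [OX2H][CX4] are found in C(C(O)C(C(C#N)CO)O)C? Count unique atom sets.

3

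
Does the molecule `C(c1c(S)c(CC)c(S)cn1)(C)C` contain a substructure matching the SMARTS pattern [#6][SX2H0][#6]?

No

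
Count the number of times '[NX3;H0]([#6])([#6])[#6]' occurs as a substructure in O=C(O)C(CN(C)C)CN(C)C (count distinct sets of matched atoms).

2

[NX3;H0]([#6])([#6])[#6] is the SMARTS for a tertiary amine: a trivalent nitrogen with no H, bonded to three carbons.
The molecule carries 2 separate instances of a dimethylamino group (-N(CH3)2) meeting every constraint; each maps to a distinct set of atoms, giving 2 matches.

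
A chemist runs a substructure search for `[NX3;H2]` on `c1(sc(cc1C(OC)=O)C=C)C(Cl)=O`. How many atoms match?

0

The query [NX3;H2] means: aliphatic N with 3 total connections, two of them H — an -NH2 nitrogen (amine or amide).
Check the 14 heavy atoms by environment: 1× s (aromatic, H0, X2) → no; 3× c (aromatic, H0, X3) → no; 1× c (aromatic, H1, X3) → no; 2× C (H0, X3) → no; 2× O (H0, X1) → no; 1× Cl (H0, X1) → no; 1× C (H1, X3) → no; 1× C (H2, X3) → no; 1× O (H0, X2) → no; 1× C (H3, X4) → no.
No environment satisfies the query, so 0 matching atoms.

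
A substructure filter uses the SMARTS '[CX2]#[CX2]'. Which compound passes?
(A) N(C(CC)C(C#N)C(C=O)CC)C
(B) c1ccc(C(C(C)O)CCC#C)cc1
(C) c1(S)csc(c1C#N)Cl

[CX2]#[CX2] describes a carbon-carbon triple bond (an alkyne).
(A) has a nitrile (-C#N) but the triple bond is C#N, not C#C.
(B) contains an ethynyl group (-C#CH), which satisfies every atom and bond constraint.
(C) has a nitrile (-C#N) but the triple bond is C#N, not C#C.
So the answer is (B).

B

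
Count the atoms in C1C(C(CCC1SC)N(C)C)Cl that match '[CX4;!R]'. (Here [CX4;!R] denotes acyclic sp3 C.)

3

The query [CX4;!R] means: aliphatic carbon with four total connections, not in a ring.
Check the 12 heavy atoms by environment: 6× C (X4, in 6-ring) → no; 1× N (X3, acyclic) → no; 3× C (X4, acyclic) → match; 1× S (X2, acyclic) → no; 1× Cl (X1, acyclic) → no.
That gives 3 matching atoms.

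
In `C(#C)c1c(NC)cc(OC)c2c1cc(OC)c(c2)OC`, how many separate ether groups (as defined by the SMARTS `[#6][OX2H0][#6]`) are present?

3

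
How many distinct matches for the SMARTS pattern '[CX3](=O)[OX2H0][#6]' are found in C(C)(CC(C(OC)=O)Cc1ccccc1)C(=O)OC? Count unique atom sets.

[CX3](=O)[OX2H0][#6] is the SMARTS for an ester: a carbonyl carbon bonded to an oxygen that is itself bonded to carbon (no H on that O).
The molecule carries 2 separate instances of a methyl-ester group (-C(=O)OCH3) meeting every constraint; each maps to a distinct set of atoms, giving 2 matches.

2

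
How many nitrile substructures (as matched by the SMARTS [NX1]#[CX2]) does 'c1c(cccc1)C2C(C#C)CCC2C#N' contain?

1

[NX1]#[CX2] is the SMARTS for a nitrile: a nitrogen triple-bonded to a two-connected carbon.
Exactly one fragment in the molecule meets all constraints, giving 1 match.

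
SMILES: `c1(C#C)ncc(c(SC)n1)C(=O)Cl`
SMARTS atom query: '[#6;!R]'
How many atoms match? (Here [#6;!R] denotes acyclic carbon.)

4

The query [#6;!R] means: carbon not in any ring.
Check the 13 heavy atoms by environment: 2× n (aromatic, in 6-ring) → no; 4× c (aromatic, in 6-ring) → no; 1× S (acyclic) → no; 4× C (acyclic) → match; 1× O (acyclic) → no; 1× Cl (acyclic) → no.
That gives 4 matching atoms.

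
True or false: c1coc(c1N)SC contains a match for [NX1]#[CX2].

The pattern [NX1]#[CX2] describes a nitrogen triple-bonded to a two-connected carbon — a nitrile.
The closest candidate here is a primary amino group (-NH2), but the nitrogen is NX3 (three connections), not NX1 triple-bonded. No other fragment satisfies the full query, so there is no match.

False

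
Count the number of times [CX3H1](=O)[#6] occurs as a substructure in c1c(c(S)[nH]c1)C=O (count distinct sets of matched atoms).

1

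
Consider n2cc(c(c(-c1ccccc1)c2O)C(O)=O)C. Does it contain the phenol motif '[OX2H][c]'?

Yes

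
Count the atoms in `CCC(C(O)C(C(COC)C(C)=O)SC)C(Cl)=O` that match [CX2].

0

The query [CX2] means: C with X2: aliphatic carbon with exactly 2 total connections.
Check the 18 heavy atoms by environment: 10× C (X4) → no; 1× S (X2) → no; 2× C (X3) → no; 2× O (X1) → no; 1× Cl (X1) → no; 2× O (X2) → no.
No environment satisfies the query, so 0 matching atoms.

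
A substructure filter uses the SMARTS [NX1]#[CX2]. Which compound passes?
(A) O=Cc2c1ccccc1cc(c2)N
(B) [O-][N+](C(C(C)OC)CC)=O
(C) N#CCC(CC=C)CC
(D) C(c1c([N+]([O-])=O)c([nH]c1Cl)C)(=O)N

[NX1]#[CX2] describes a nitrogen triple-bonded to a two-connected carbon (a nitrile).
(A) has a primary amino group (-NH2) but the nitrogen is NX3 (three connections), not NX1 triple-bonded.
(B) has a nitro group (-[N+](=O)[O-]) but there is no C#N triple bond.
(C) contains a nitrile (-C#N), which satisfies every atom and bond constraint.
(D) has a primary amide (-C(=O)NH2) but the nitrogen is NX3, not NX1.
So the answer is (C).

C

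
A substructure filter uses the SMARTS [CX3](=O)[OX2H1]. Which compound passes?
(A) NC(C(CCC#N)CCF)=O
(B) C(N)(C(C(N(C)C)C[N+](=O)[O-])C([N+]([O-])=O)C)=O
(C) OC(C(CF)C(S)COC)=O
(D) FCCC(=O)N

C

[CX3](=O)[OX2H1] describes an sp2 carbon double-bonded to O and single-bonded to an -OH oxygen (a carboxylic acid).
(A) has a primary amide (-C(=O)NH2) but the carbonyl is bonded to N, not to an -OH oxygen.
(B) has a primary amide (-C(=O)NH2) but the carbonyl is bonded to N, not to an -OH oxygen.
(C) contains a carboxylic acid group (-C(=O)OH), which satisfies every atom and bond constraint.
(D) has a primary amide (-C(=O)NH2) but the carbonyl is bonded to N, not to an -OH oxygen.
So the answer is (C).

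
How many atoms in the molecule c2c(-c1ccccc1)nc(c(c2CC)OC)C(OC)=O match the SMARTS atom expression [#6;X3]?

12

The query [#6;X3] means: any carbon (aromatic or not) with three total connections.
Check the 20 heavy atoms by environment: 1× n (aromatic, X2) → no; 11× c (aromatic, X3) → match; 4× C (X4) → no; 2× O (X2) → no; 1× C (X3) → match; 1× O (X1) → no.
Summing the matching environments: 11 + 1 = 12 matching atoms.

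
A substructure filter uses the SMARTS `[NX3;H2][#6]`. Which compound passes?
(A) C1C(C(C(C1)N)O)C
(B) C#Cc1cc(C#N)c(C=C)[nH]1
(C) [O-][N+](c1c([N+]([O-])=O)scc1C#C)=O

A

[NX3;H2][#6] describes a trivalent nitrogen with two H attached to carbon (a primary amine).
(A) contains a primary amino group (-NH2), which satisfies every atom and bond constraint.
(B) has a nitrile (-C#N) but the nitrogen is NX1 (triple-bonded), not NX3 with two H.
(C) has a nitro group (-[N+](=O)[O-]) but the nitrogen is [N+] with no H, not NX3H2.
So the answer is (A).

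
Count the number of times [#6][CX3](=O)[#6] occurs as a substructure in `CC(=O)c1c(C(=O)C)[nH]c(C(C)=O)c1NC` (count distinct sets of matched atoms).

3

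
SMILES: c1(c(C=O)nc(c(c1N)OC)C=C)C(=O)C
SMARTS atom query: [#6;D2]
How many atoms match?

2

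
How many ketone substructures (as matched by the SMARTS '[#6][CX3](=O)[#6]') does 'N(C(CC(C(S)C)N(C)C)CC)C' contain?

0

[#6][CX3](=O)[#6] is the SMARTS for a ketone: a carbonyl carbon (no H) flanked by two carbons.
No fragment in the molecule satisfies every constraint, giving 0 matches.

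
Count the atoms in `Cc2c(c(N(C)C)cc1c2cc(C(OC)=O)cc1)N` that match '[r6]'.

10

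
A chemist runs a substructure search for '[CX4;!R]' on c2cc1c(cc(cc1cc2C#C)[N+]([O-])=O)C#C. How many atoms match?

The query [CX4;!R] means: aliphatic carbon with four total connections, not in a ring.
Check the 17 heavy atoms by environment: 10× c (aromatic, X3, in 6-ring) → no; 1× N (charge +1, X3, acyclic) → no; 1× O (charge -1, X1, acyclic) → no; 1× O (X1, acyclic) → no; 4× C (X2, acyclic) → no.
No environment satisfies the query, so 0 matching atoms.

0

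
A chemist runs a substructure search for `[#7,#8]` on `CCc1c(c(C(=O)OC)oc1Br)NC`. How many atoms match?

4

Check the 14 heavy atoms by environment: 1× o (aromatic) → match; 4× c (aromatic) → no; 1× Br → no; 5× C → no; 2× O → match; 1× N → match.
Summing the matching environments: 1 + 2 + 1 = 4 matching atoms.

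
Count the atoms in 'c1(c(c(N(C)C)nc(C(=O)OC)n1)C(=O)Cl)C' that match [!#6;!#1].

7

The query [!#6;!#1] means: not carbon and not hydrogen — any heteroatom.
Check the 17 heavy atoms by environment: 2× n (aromatic) → match; 4× c (aromatic) → no; 1× N → match; 6× C → no; 3× O → match; 1× Cl → match.
Summing the matching environments: 2 + 1 + 3 + 1 = 7 matching atoms.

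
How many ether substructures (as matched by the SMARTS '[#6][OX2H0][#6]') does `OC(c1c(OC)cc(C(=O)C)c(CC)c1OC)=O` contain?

[#6][OX2H0][#6] is the SMARTS for an ether: an aliphatic oxygen bridging two carbons with no H on the oxygen.
The molecule carries 2 separate instances of a methoxy ether (-OCH3) meeting every constraint; each maps to a distinct set of atoms, giving 2 matches.

2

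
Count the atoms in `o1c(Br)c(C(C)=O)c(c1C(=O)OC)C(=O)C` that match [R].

5

The query [R] means: R matches any atom that is part of a ring.
Check the 16 heavy atoms by environment: 1× o (aromatic, in 5-ring) → match; 4× c (aromatic, in 5-ring) → match; 6× C (acyclic) → no; 4× O (acyclic) → no; 1× Br (acyclic) → no.
Summing the matching environments: 1 + 4 = 5 matching atoms.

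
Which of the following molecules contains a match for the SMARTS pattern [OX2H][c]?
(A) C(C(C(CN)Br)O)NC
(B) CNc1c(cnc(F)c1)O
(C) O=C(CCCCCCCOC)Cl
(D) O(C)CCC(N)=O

B

[OX2H][c] describes a hydroxyl oxygen attached to an aromatic carbon (a phenol).
(A) has a hydroxyl group (-OH) but the -OH is on an aliphatic carbon, not an aromatic c.
(B) contains a hydroxyl group (-OH), which satisfies every atom and bond constraint.
(C) has a methoxy ether (-OCH3) but the oxygen has H0, not H1.
(D) has a methoxy ether (-OCH3) but the oxygen has H0, not H1.
So the answer is (B).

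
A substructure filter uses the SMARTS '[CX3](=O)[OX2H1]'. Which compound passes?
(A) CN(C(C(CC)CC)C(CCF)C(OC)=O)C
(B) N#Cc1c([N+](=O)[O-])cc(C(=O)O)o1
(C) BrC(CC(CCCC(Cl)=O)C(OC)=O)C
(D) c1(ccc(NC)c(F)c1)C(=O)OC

[CX3](=O)[OX2H1] describes an sp2 carbon double-bonded to O and single-bonded to an -OH oxygen (a carboxylic acid).
(A) has a methyl-ester group (-C(=O)OCH3) but the singly-bonded O has no H (OX2H0, not OX2H1).
(B) contains a carboxylic acid group (-C(=O)OH), which satisfies every atom and bond constraint.
(C) has a methyl-ester group (-C(=O)OCH3) but the singly-bonded O has no H (OX2H0, not OX2H1).
(D) has a methyl-ester group (-C(=O)OCH3) but the singly-bonded O has no H (OX2H0, not OX2H1).
So the answer is (B).

B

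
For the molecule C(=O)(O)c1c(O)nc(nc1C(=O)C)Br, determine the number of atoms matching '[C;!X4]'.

2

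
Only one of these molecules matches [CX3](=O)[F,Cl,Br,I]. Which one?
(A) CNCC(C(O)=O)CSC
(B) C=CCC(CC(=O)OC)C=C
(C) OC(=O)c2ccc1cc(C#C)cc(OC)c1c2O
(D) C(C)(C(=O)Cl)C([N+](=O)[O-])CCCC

D

[CX3](=O)[F,Cl,Br,I] describes a carbonyl carbon bonded to a halogen (an acyl halide).
(A) has a carboxylic acid group (-C(=O)OH) but the carbonyl is bonded to -OH, not to a halogen.
(B) has a methyl-ester group (-C(=O)OCH3) but the carbonyl is bonded to -O-C, not to a halogen.
(C) has a carboxylic acid group (-C(=O)OH) but the carbonyl is bonded to -OH, not to a halogen.
(D) contains an acyl chloride (-C(=O)Cl), which satisfies every atom and bond constraint.
So the answer is (D).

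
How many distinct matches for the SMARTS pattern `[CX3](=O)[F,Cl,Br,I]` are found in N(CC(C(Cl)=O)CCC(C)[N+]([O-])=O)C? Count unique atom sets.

1

[CX3](=O)[F,Cl,Br,I] is the SMARTS for an acyl halide: a carbonyl carbon bonded to a halogen.
Exactly one fragment in the molecule meets all constraints, giving 1 match.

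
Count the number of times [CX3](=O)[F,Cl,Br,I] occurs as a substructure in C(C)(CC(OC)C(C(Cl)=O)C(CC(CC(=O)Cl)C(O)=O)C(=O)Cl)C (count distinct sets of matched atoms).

[CX3](=O)[F,Cl,Br,I] is the SMARTS for an acyl halide: a carbonyl carbon bonded to a halogen.
The molecule carries 3 separate instances of an acyl chloride (-C(=O)Cl) meeting every constraint; each maps to a distinct set of atoms, giving 3 matches.

3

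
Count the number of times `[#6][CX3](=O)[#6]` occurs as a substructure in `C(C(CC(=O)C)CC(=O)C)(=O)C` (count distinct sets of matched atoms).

3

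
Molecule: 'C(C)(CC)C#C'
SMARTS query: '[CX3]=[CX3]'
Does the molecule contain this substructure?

No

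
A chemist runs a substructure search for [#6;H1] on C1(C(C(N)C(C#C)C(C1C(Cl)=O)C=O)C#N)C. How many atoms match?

8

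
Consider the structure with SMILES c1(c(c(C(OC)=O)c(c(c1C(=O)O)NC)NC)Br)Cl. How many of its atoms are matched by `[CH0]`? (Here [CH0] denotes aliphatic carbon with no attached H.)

2

Check the 19 heavy atoms by environment: 6× c (aromatic, H0) → no; 1× Br (H0) → no; 2× C (H0) → match; 3× O (H0) → no; 1× O (H1) → no; 1× Cl (H0) → no; 2× N (H1) → no; 3× C (H3) → no.
That gives 2 matching atoms.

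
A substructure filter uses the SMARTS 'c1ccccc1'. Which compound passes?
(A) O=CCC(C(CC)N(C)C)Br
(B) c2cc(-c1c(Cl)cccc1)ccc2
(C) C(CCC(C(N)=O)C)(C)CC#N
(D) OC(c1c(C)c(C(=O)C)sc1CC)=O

B

c1ccccc1 describes six aromatic carbons in a ring (a benzene ring).
(A) has a methyl group (-CH3) but no six-membered all-carbon aromatic ring is present.
(B) contains a phenyl ring, which satisfies every atom and bond constraint.
(C) has a methyl group (-CH3) but no six-membered all-carbon aromatic ring is present.
(D) has a methyl group (-CH3) but no six-membered all-carbon aromatic ring is present.
So the answer is (B).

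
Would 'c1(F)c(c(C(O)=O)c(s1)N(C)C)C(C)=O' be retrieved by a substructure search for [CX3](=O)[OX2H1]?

Yes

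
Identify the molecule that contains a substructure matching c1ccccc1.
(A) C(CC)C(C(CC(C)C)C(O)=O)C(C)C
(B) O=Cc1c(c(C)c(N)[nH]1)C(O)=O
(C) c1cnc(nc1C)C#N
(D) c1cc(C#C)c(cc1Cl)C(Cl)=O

D

c1ccccc1 describes six aromatic carbons in a ring (a benzene ring).
(A) has a methyl group (-CH3) but no six-membered all-carbon aromatic ring is present.
(B) has a methyl group (-CH3) but no six-membered all-carbon aromatic ring is present.
(C) has a methyl group (-CH3) but no six-membered all-carbon aromatic ring is present.
(D) contains the required atom environment, so the pattern matches.
So the answer is (D).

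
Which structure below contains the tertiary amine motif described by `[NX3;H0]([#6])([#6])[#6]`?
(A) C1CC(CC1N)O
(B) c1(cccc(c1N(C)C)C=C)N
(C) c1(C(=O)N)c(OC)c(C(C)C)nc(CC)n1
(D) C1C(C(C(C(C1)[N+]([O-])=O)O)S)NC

B

[NX3;H0]([#6])([#6])[#6] describes a trivalent nitrogen with no H, bonded to three carbons (a tertiary amine).
(A) has a primary amino group (-NH2) but the nitrogen has H2, not H0 with three carbons.
(B) contains a dimethylamino group (-N(CH3)2), which satisfies every atom and bond constraint.
(C) has a primary amide (-C(=O)NH2) but the amide nitrogen has H2 and only one carbon neighbour.
(D) has an N-methylamino group (-NHCH3) but the nitrogen still has one H (H1), not H0.
So the answer is (B).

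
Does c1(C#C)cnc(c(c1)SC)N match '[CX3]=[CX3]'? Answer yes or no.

The pattern [CX3]=[CX3] describes a non-aromatic C=C double bond between two sp2 carbons — an alkene.
The closest candidate here is an ethynyl group (-C#CH), but the C-C bond is a triple bond, not a double bond. No other fragment satisfies the full query, so there is no match.

No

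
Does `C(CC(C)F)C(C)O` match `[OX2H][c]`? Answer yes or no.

No

The pattern [OX2H][c] describes a hydroxyl oxygen attached to an aromatic carbon — a phenol.
The closest candidate here is a hydroxyl group (-OH), but the -OH is on an aliphatic carbon, not an aromatic c. No other fragment satisfies the full query, so there is no match.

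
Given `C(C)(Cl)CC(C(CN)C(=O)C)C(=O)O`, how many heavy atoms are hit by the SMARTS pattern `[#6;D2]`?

2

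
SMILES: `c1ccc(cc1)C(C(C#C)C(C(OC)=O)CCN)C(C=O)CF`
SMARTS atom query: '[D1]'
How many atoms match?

6

The query [D1] means: atom with exactly one heavy-atom neighbour (degree 1).
Check the 23 heavy atoms by environment: 5× C (D2) → no; 5× C (D3) → no; 2× C (D1) → match; 2× O (D1) → match; 1× O (D2) → no; 1× c (aromatic, D3) → no; 5× c (aromatic, D2) → no; 1× N (D1) → match; 1× F (D1) → match.
Summing the matching environments: 2 + 2 + 1 + 1 = 6 matching atoms.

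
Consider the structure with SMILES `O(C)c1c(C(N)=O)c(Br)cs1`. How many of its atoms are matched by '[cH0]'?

3

Check the 11 heavy atoms by environment: 1× s (aromatic, H0) → no; 1× c (aromatic, H1) → no; 3× c (aromatic, H0) → match; 1× Br (H0) → no; 2× O (H0) → no; 1× C (H3) → no; 1× C (H0) → no; 1× N (H2) → no.
That gives 3 matching atoms.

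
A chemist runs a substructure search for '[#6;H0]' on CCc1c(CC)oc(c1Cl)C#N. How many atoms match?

5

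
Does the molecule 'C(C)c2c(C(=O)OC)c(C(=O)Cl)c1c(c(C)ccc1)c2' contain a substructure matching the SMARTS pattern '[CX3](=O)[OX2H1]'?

No

The pattern [CX3](=O)[OX2H1] describes an sp2 carbon double-bonded to O and single-bonded to an -OH oxygen — a carboxylic acid.
The closest candidate here is a methyl-ester group (-C(=O)OCH3), but the singly-bonded O has no H (OX2H0, not OX2H1). No other fragment satisfies the full query, so there is no match.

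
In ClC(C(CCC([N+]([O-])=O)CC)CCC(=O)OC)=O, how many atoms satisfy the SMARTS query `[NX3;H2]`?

The query [NX3;H2] means: aliphatic N with 3 total connections, two of them H — an -NH2 nitrogen (amine or amide).
Check the 18 heavy atoms by environment: 5× C (H2, X4) → no; 2× C (H1, X4) → no; 2× C (H0, X3) → no; 3× O (H0, X1) → no; 1× Cl (H0, X1) → no; 1× O (H0, X2) → no; 2× C (H3, X4) → no; 1× N (charge +1, H0, X3) → no; 1× O (charge -1, H0, X1) → no.
No environment satisfies the query, so 0 matching atoms.

0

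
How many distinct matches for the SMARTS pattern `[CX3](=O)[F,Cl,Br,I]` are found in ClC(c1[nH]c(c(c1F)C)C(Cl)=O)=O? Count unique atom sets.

[CX3](=O)[F,Cl,Br,I] is the SMARTS for an acyl halide: a carbonyl carbon bonded to a halogen.
The molecule carries 2 separate instances of an acyl chloride (-C(=O)Cl) meeting every constraint; each maps to a distinct set of atoms, giving 2 matches.

2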